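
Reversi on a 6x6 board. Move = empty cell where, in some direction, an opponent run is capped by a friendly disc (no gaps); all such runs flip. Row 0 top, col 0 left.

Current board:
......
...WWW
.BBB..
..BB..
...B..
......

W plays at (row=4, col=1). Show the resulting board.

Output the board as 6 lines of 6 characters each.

Answer: ......
...WWW
.BBW..
..WB..
.W.B..
......

Derivation:
Place W at (4,1); scan 8 dirs for brackets.
Dir NW: first cell '.' (not opp) -> no flip
Dir N: first cell '.' (not opp) -> no flip
Dir NE: opp run (3,2) (2,3) capped by W -> flip
Dir W: first cell '.' (not opp) -> no flip
Dir E: first cell '.' (not opp) -> no flip
Dir SW: first cell '.' (not opp) -> no flip
Dir S: first cell '.' (not opp) -> no flip
Dir SE: first cell '.' (not opp) -> no flip
All flips: (2,3) (3,2)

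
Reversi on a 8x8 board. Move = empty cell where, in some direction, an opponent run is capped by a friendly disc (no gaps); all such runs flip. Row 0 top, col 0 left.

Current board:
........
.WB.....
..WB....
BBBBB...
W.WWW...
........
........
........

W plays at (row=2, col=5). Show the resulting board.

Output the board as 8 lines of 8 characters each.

Answer: ........
.WB.....
..WB.W..
BBBBW...
W.WWW...
........
........
........

Derivation:
Place W at (2,5); scan 8 dirs for brackets.
Dir NW: first cell '.' (not opp) -> no flip
Dir N: first cell '.' (not opp) -> no flip
Dir NE: first cell '.' (not opp) -> no flip
Dir W: first cell '.' (not opp) -> no flip
Dir E: first cell '.' (not opp) -> no flip
Dir SW: opp run (3,4) capped by W -> flip
Dir S: first cell '.' (not opp) -> no flip
Dir SE: first cell '.' (not opp) -> no flip
All flips: (3,4)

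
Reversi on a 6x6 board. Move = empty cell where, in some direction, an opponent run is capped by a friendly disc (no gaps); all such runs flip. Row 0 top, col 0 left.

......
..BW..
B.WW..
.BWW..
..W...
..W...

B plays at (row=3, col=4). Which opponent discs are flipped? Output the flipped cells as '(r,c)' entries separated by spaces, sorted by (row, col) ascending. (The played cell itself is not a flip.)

Dir NW: opp run (2,3) capped by B -> flip
Dir N: first cell '.' (not opp) -> no flip
Dir NE: first cell '.' (not opp) -> no flip
Dir W: opp run (3,3) (3,2) capped by B -> flip
Dir E: first cell '.' (not opp) -> no flip
Dir SW: first cell '.' (not opp) -> no flip
Dir S: first cell '.' (not opp) -> no flip
Dir SE: first cell '.' (not opp) -> no flip

Answer: (2,3) (3,2) (3,3)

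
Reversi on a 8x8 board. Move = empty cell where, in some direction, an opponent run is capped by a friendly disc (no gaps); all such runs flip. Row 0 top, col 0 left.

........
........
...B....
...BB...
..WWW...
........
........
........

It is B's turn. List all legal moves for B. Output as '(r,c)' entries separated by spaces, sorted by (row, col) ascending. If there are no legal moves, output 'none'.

Answer: (5,1) (5,2) (5,3) (5,4) (5,5)

Derivation:
(3,1): no bracket -> illegal
(3,2): no bracket -> illegal
(3,5): no bracket -> illegal
(4,1): no bracket -> illegal
(4,5): no bracket -> illegal
(5,1): flips 1 -> legal
(5,2): flips 1 -> legal
(5,3): flips 1 -> legal
(5,4): flips 1 -> legal
(5,5): flips 1 -> legal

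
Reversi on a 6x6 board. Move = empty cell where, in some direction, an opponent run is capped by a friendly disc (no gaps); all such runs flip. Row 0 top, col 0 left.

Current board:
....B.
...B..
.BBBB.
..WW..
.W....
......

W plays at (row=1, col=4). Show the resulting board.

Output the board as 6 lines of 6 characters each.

Place W at (1,4); scan 8 dirs for brackets.
Dir NW: first cell '.' (not opp) -> no flip
Dir N: opp run (0,4), next=edge -> no flip
Dir NE: first cell '.' (not opp) -> no flip
Dir W: opp run (1,3), next='.' -> no flip
Dir E: first cell '.' (not opp) -> no flip
Dir SW: opp run (2,3) capped by W -> flip
Dir S: opp run (2,4), next='.' -> no flip
Dir SE: first cell '.' (not opp) -> no flip
All flips: (2,3)

Answer: ....B.
...BW.
.BBWB.
..WW..
.W....
......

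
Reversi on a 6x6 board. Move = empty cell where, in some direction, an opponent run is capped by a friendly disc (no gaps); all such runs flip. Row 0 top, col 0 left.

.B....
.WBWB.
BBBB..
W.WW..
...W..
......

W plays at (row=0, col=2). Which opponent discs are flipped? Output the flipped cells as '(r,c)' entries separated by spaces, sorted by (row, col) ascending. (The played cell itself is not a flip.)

Answer: (1,2) (2,2)

Derivation:
Dir NW: edge -> no flip
Dir N: edge -> no flip
Dir NE: edge -> no flip
Dir W: opp run (0,1), next='.' -> no flip
Dir E: first cell '.' (not opp) -> no flip
Dir SW: first cell 'W' (not opp) -> no flip
Dir S: opp run (1,2) (2,2) capped by W -> flip
Dir SE: first cell 'W' (not opp) -> no flip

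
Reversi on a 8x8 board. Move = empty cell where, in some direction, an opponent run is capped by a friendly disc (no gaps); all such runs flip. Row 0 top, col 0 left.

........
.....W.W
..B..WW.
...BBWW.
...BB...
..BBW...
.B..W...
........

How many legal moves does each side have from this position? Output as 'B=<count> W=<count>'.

-- B to move --
(0,4): no bracket -> illegal
(0,5): no bracket -> illegal
(0,6): no bracket -> illegal
(0,7): no bracket -> illegal
(1,4): no bracket -> illegal
(1,6): flips 1 -> legal
(2,4): no bracket -> illegal
(2,7): no bracket -> illegal
(3,7): flips 2 -> legal
(4,5): no bracket -> illegal
(4,6): no bracket -> illegal
(4,7): no bracket -> illegal
(5,5): flips 1 -> legal
(6,3): no bracket -> illegal
(6,5): flips 1 -> legal
(7,3): no bracket -> illegal
(7,4): flips 2 -> legal
(7,5): flips 1 -> legal
B mobility = 6
-- W to move --
(1,1): no bracket -> illegal
(1,2): no bracket -> illegal
(1,3): no bracket -> illegal
(2,1): no bracket -> illegal
(2,3): no bracket -> illegal
(2,4): flips 2 -> legal
(3,1): no bracket -> illegal
(3,2): flips 3 -> legal
(4,1): no bracket -> illegal
(4,2): flips 1 -> legal
(4,5): no bracket -> illegal
(5,0): no bracket -> illegal
(5,1): flips 2 -> legal
(5,5): no bracket -> illegal
(6,0): no bracket -> illegal
(6,2): flips 2 -> legal
(6,3): no bracket -> illegal
(7,0): flips 4 -> legal
(7,1): no bracket -> illegal
(7,2): no bracket -> illegal
W mobility = 6

Answer: B=6 W=6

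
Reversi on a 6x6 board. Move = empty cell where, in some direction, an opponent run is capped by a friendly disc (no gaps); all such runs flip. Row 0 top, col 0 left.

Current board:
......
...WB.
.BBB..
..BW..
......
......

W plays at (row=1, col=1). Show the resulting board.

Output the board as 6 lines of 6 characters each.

Place W at (1,1); scan 8 dirs for brackets.
Dir NW: first cell '.' (not opp) -> no flip
Dir N: first cell '.' (not opp) -> no flip
Dir NE: first cell '.' (not opp) -> no flip
Dir W: first cell '.' (not opp) -> no flip
Dir E: first cell '.' (not opp) -> no flip
Dir SW: first cell '.' (not opp) -> no flip
Dir S: opp run (2,1), next='.' -> no flip
Dir SE: opp run (2,2) capped by W -> flip
All flips: (2,2)

Answer: ......
.W.WB.
.BWB..
..BW..
......
......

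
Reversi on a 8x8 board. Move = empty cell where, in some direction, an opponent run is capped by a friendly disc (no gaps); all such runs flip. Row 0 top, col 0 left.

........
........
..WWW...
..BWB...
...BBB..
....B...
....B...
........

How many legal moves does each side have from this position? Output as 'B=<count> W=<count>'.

-- B to move --
(1,1): flips 2 -> legal
(1,2): flips 2 -> legal
(1,3): flips 2 -> legal
(1,4): flips 2 -> legal
(1,5): no bracket -> illegal
(2,1): no bracket -> illegal
(2,5): no bracket -> illegal
(3,1): no bracket -> illegal
(3,5): no bracket -> illegal
(4,2): no bracket -> illegal
B mobility = 4
-- W to move --
(2,1): no bracket -> illegal
(2,5): no bracket -> illegal
(3,1): flips 1 -> legal
(3,5): flips 1 -> legal
(3,6): no bracket -> illegal
(4,1): flips 1 -> legal
(4,2): flips 1 -> legal
(4,6): no bracket -> illegal
(5,2): no bracket -> illegal
(5,3): flips 1 -> legal
(5,5): flips 1 -> legal
(5,6): flips 2 -> legal
(6,3): no bracket -> illegal
(6,5): no bracket -> illegal
(7,3): no bracket -> illegal
(7,4): flips 4 -> legal
(7,5): no bracket -> illegal
W mobility = 8

Answer: B=4 W=8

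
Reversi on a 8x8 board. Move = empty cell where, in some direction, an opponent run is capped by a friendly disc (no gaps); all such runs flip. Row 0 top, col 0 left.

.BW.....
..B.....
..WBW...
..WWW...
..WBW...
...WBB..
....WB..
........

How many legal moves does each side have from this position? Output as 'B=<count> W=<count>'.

-- B to move --
(0,3): flips 1 -> legal
(1,1): flips 3 -> legal
(1,3): no bracket -> illegal
(1,4): flips 3 -> legal
(1,5): no bracket -> illegal
(2,1): flips 2 -> legal
(2,5): flips 2 -> legal
(3,1): no bracket -> illegal
(3,5): no bracket -> illegal
(4,1): flips 2 -> legal
(4,5): flips 2 -> legal
(5,1): no bracket -> illegal
(5,2): flips 4 -> legal
(6,2): no bracket -> illegal
(6,3): flips 2 -> legal
(7,3): flips 1 -> legal
(7,4): flips 1 -> legal
(7,5): no bracket -> illegal
B mobility = 11
-- W to move --
(0,0): flips 1 -> legal
(0,3): no bracket -> illegal
(1,0): no bracket -> illegal
(1,1): no bracket -> illegal
(1,3): flips 1 -> legal
(1,4): flips 1 -> legal
(2,1): no bracket -> illegal
(4,5): no bracket -> illegal
(4,6): flips 1 -> legal
(5,2): flips 1 -> legal
(5,6): flips 2 -> legal
(6,3): no bracket -> illegal
(6,6): flips 2 -> legal
(7,4): no bracket -> illegal
(7,5): no bracket -> illegal
(7,6): flips 3 -> legal
W mobility = 8

Answer: B=11 W=8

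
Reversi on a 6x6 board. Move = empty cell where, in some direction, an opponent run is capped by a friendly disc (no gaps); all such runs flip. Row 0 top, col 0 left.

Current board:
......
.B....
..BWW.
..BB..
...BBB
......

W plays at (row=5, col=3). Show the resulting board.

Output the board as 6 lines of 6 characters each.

Answer: ......
.B....
..BWW.
..BW..
...WBB
...W..

Derivation:
Place W at (5,3); scan 8 dirs for brackets.
Dir NW: first cell '.' (not opp) -> no flip
Dir N: opp run (4,3) (3,3) capped by W -> flip
Dir NE: opp run (4,4), next='.' -> no flip
Dir W: first cell '.' (not opp) -> no flip
Dir E: first cell '.' (not opp) -> no flip
Dir SW: edge -> no flip
Dir S: edge -> no flip
Dir SE: edge -> no flip
All flips: (3,3) (4,3)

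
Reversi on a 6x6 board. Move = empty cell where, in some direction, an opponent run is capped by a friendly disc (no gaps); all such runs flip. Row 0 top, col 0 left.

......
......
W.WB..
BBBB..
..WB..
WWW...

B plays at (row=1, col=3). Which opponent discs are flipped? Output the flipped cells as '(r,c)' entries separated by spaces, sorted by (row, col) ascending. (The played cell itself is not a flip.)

Answer: (2,2)

Derivation:
Dir NW: first cell '.' (not opp) -> no flip
Dir N: first cell '.' (not opp) -> no flip
Dir NE: first cell '.' (not opp) -> no flip
Dir W: first cell '.' (not opp) -> no flip
Dir E: first cell '.' (not opp) -> no flip
Dir SW: opp run (2,2) capped by B -> flip
Dir S: first cell 'B' (not opp) -> no flip
Dir SE: first cell '.' (not opp) -> no flip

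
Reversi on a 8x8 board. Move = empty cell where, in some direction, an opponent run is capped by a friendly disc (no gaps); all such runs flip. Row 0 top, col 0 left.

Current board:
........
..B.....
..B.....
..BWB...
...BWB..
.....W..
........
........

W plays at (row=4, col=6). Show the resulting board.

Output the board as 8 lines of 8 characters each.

Place W at (4,6); scan 8 dirs for brackets.
Dir NW: first cell '.' (not opp) -> no flip
Dir N: first cell '.' (not opp) -> no flip
Dir NE: first cell '.' (not opp) -> no flip
Dir W: opp run (4,5) capped by W -> flip
Dir E: first cell '.' (not opp) -> no flip
Dir SW: first cell 'W' (not opp) -> no flip
Dir S: first cell '.' (not opp) -> no flip
Dir SE: first cell '.' (not opp) -> no flip
All flips: (4,5)

Answer: ........
..B.....
..B.....
..BWB...
...BWWW.
.....W..
........
........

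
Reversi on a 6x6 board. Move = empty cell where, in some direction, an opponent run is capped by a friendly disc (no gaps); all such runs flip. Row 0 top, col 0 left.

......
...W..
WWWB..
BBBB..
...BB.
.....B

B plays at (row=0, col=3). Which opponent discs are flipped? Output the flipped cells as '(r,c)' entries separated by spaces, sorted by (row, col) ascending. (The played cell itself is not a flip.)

Dir NW: edge -> no flip
Dir N: edge -> no flip
Dir NE: edge -> no flip
Dir W: first cell '.' (not opp) -> no flip
Dir E: first cell '.' (not opp) -> no flip
Dir SW: first cell '.' (not opp) -> no flip
Dir S: opp run (1,3) capped by B -> flip
Dir SE: first cell '.' (not opp) -> no flip

Answer: (1,3)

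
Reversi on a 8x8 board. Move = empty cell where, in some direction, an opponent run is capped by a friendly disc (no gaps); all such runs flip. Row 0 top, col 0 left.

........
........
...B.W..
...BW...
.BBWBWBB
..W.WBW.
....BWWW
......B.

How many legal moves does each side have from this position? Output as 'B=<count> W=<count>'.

-- B to move --
(1,4): no bracket -> illegal
(1,5): no bracket -> illegal
(1,6): no bracket -> illegal
(2,4): flips 1 -> legal
(2,6): no bracket -> illegal
(3,2): flips 3 -> legal
(3,5): flips 2 -> legal
(3,6): no bracket -> illegal
(5,1): no bracket -> illegal
(5,3): flips 2 -> legal
(5,7): flips 1 -> legal
(6,1): no bracket -> illegal
(6,2): flips 1 -> legal
(6,3): flips 1 -> legal
(7,4): flips 2 -> legal
(7,5): flips 1 -> legal
(7,7): flips 1 -> legal
B mobility = 10
-- W to move --
(1,2): flips 1 -> legal
(1,3): flips 2 -> legal
(1,4): no bracket -> illegal
(2,2): flips 3 -> legal
(2,4): no bracket -> illegal
(3,0): flips 1 -> legal
(3,1): no bracket -> illegal
(3,2): flips 2 -> legal
(3,5): no bracket -> illegal
(3,6): flips 1 -> legal
(3,7): no bracket -> illegal
(4,0): flips 2 -> legal
(5,0): no bracket -> illegal
(5,1): no bracket -> illegal
(5,3): no bracket -> illegal
(5,7): no bracket -> illegal
(6,3): flips 1 -> legal
(7,3): no bracket -> illegal
(7,4): flips 1 -> legal
(7,5): no bracket -> illegal
(7,7): no bracket -> illegal
W mobility = 9

Answer: B=10 W=9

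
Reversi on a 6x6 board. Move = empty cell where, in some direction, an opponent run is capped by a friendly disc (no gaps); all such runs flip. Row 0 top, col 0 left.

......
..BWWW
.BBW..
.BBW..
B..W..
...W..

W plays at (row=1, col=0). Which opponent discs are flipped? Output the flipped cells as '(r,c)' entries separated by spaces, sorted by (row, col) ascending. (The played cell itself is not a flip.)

Answer: (2,1) (3,2)

Derivation:
Dir NW: edge -> no flip
Dir N: first cell '.' (not opp) -> no flip
Dir NE: first cell '.' (not opp) -> no flip
Dir W: edge -> no flip
Dir E: first cell '.' (not opp) -> no flip
Dir SW: edge -> no flip
Dir S: first cell '.' (not opp) -> no flip
Dir SE: opp run (2,1) (3,2) capped by W -> flip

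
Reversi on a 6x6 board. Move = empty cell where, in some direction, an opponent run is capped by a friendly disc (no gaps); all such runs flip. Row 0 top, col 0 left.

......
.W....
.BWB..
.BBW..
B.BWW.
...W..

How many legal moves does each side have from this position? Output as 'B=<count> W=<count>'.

-- B to move --
(0,0): no bracket -> illegal
(0,1): flips 1 -> legal
(0,2): no bracket -> illegal
(1,0): no bracket -> illegal
(1,2): flips 1 -> legal
(1,3): flips 1 -> legal
(2,0): no bracket -> illegal
(2,4): flips 1 -> legal
(3,4): flips 1 -> legal
(3,5): no bracket -> illegal
(4,5): flips 2 -> legal
(5,2): no bracket -> illegal
(5,4): flips 1 -> legal
(5,5): no bracket -> illegal
B mobility = 7
-- W to move --
(1,0): flips 2 -> legal
(1,2): no bracket -> illegal
(1,3): flips 1 -> legal
(1,4): no bracket -> illegal
(2,0): flips 3 -> legal
(2,4): flips 1 -> legal
(3,0): flips 2 -> legal
(3,4): no bracket -> illegal
(4,1): flips 3 -> legal
(5,0): no bracket -> illegal
(5,1): flips 1 -> legal
(5,2): flips 2 -> legal
W mobility = 8

Answer: B=7 W=8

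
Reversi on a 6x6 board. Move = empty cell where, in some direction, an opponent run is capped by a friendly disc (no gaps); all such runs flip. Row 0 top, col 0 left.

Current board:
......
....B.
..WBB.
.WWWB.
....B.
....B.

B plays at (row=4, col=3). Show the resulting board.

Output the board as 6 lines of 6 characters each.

Answer: ......
....B.
..WBB.
.WWBB.
...BB.
....B.

Derivation:
Place B at (4,3); scan 8 dirs for brackets.
Dir NW: opp run (3,2), next='.' -> no flip
Dir N: opp run (3,3) capped by B -> flip
Dir NE: first cell 'B' (not opp) -> no flip
Dir W: first cell '.' (not opp) -> no flip
Dir E: first cell 'B' (not opp) -> no flip
Dir SW: first cell '.' (not opp) -> no flip
Dir S: first cell '.' (not opp) -> no flip
Dir SE: first cell 'B' (not opp) -> no flip
All flips: (3,3)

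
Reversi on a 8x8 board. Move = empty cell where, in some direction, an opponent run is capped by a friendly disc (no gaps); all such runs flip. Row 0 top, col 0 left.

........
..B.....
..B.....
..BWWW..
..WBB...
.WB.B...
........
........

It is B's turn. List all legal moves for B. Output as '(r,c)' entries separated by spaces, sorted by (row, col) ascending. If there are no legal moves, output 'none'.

Answer: (2,3) (2,4) (2,5) (2,6) (3,6) (4,1) (5,0)

Derivation:
(2,3): flips 1 -> legal
(2,4): flips 1 -> legal
(2,5): flips 1 -> legal
(2,6): flips 1 -> legal
(3,1): no bracket -> illegal
(3,6): flips 3 -> legal
(4,0): no bracket -> illegal
(4,1): flips 1 -> legal
(4,5): no bracket -> illegal
(4,6): no bracket -> illegal
(5,0): flips 1 -> legal
(5,3): no bracket -> illegal
(6,0): no bracket -> illegal
(6,1): no bracket -> illegal
(6,2): no bracket -> illegal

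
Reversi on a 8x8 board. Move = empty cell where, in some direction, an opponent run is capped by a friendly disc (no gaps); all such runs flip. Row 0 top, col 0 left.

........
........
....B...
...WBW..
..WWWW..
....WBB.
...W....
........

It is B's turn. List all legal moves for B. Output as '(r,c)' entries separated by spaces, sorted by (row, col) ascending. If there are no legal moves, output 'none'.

(2,2): flips 2 -> legal
(2,3): no bracket -> illegal
(2,5): flips 2 -> legal
(2,6): no bracket -> illegal
(3,1): no bracket -> illegal
(3,2): flips 1 -> legal
(3,6): flips 1 -> legal
(4,1): no bracket -> illegal
(4,6): flips 1 -> legal
(5,1): flips 2 -> legal
(5,2): flips 1 -> legal
(5,3): flips 1 -> legal
(6,2): no bracket -> illegal
(6,4): flips 2 -> legal
(6,5): no bracket -> illegal
(7,2): no bracket -> illegal
(7,3): no bracket -> illegal
(7,4): no bracket -> illegal

Answer: (2,2) (2,5) (3,2) (3,6) (4,6) (5,1) (5,2) (5,3) (6,4)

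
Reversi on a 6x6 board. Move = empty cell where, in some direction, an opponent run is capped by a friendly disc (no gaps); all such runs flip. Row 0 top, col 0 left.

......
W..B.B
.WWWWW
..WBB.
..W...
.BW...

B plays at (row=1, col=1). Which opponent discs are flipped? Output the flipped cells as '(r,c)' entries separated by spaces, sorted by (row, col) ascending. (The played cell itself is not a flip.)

Answer: (2,2)

Derivation:
Dir NW: first cell '.' (not opp) -> no flip
Dir N: first cell '.' (not opp) -> no flip
Dir NE: first cell '.' (not opp) -> no flip
Dir W: opp run (1,0), next=edge -> no flip
Dir E: first cell '.' (not opp) -> no flip
Dir SW: first cell '.' (not opp) -> no flip
Dir S: opp run (2,1), next='.' -> no flip
Dir SE: opp run (2,2) capped by B -> flip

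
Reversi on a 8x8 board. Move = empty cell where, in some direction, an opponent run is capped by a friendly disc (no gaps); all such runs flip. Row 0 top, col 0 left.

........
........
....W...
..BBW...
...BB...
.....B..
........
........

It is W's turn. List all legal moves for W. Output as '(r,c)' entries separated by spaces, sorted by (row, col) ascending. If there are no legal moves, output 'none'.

Answer: (3,1) (4,2) (5,2) (5,4)

Derivation:
(2,1): no bracket -> illegal
(2,2): no bracket -> illegal
(2,3): no bracket -> illegal
(3,1): flips 2 -> legal
(3,5): no bracket -> illegal
(4,1): no bracket -> illegal
(4,2): flips 1 -> legal
(4,5): no bracket -> illegal
(4,6): no bracket -> illegal
(5,2): flips 1 -> legal
(5,3): no bracket -> illegal
(5,4): flips 1 -> legal
(5,6): no bracket -> illegal
(6,4): no bracket -> illegal
(6,5): no bracket -> illegal
(6,6): no bracket -> illegal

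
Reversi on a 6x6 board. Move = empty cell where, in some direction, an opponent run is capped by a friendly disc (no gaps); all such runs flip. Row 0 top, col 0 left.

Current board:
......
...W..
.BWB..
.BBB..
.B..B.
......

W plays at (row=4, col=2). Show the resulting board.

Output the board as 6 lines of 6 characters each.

Place W at (4,2); scan 8 dirs for brackets.
Dir NW: opp run (3,1), next='.' -> no flip
Dir N: opp run (3,2) capped by W -> flip
Dir NE: opp run (3,3), next='.' -> no flip
Dir W: opp run (4,1), next='.' -> no flip
Dir E: first cell '.' (not opp) -> no flip
Dir SW: first cell '.' (not opp) -> no flip
Dir S: first cell '.' (not opp) -> no flip
Dir SE: first cell '.' (not opp) -> no flip
All flips: (3,2)

Answer: ......
...W..
.BWB..
.BWB..
.BW.B.
......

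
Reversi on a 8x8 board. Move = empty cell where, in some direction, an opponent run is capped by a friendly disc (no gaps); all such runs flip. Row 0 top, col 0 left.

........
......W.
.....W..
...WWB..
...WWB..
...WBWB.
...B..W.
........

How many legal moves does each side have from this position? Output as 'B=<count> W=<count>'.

-- B to move --
(0,5): no bracket -> illegal
(0,6): no bracket -> illegal
(0,7): no bracket -> illegal
(1,4): no bracket -> illegal
(1,5): flips 1 -> legal
(1,7): no bracket -> illegal
(2,2): no bracket -> illegal
(2,3): flips 4 -> legal
(2,4): flips 2 -> legal
(2,6): no bracket -> illegal
(2,7): no bracket -> illegal
(3,2): flips 3 -> legal
(3,6): no bracket -> illegal
(4,2): flips 2 -> legal
(4,6): no bracket -> illegal
(5,2): flips 1 -> legal
(5,7): no bracket -> illegal
(6,2): flips 2 -> legal
(6,4): no bracket -> illegal
(6,5): flips 1 -> legal
(6,7): no bracket -> illegal
(7,5): no bracket -> illegal
(7,6): flips 1 -> legal
(7,7): no bracket -> illegal
B mobility = 9
-- W to move --
(2,4): no bracket -> illegal
(2,6): flips 1 -> legal
(3,6): flips 1 -> legal
(4,6): flips 2 -> legal
(4,7): no bracket -> illegal
(5,2): no bracket -> illegal
(5,7): flips 1 -> legal
(6,2): no bracket -> illegal
(6,4): flips 1 -> legal
(6,5): flips 1 -> legal
(6,7): flips 2 -> legal
(7,2): no bracket -> illegal
(7,3): flips 1 -> legal
(7,4): no bracket -> illegal
W mobility = 8

Answer: B=9 W=8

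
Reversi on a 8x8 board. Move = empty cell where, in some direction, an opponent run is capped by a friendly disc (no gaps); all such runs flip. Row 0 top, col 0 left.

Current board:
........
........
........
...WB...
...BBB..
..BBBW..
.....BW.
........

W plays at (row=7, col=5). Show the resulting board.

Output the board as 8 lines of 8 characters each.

Answer: ........
........
........
...WB...
...BBB..
..BBBW..
.....WW.
.....W..

Derivation:
Place W at (7,5); scan 8 dirs for brackets.
Dir NW: first cell '.' (not opp) -> no flip
Dir N: opp run (6,5) capped by W -> flip
Dir NE: first cell 'W' (not opp) -> no flip
Dir W: first cell '.' (not opp) -> no flip
Dir E: first cell '.' (not opp) -> no flip
Dir SW: edge -> no flip
Dir S: edge -> no flip
Dir SE: edge -> no flip
All flips: (6,5)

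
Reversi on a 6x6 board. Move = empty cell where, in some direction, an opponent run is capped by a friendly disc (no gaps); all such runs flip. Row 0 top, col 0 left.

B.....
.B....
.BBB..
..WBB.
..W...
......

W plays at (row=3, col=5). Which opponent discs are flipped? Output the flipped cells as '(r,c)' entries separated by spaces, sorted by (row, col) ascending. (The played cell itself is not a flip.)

Answer: (3,3) (3,4)

Derivation:
Dir NW: first cell '.' (not opp) -> no flip
Dir N: first cell '.' (not opp) -> no flip
Dir NE: edge -> no flip
Dir W: opp run (3,4) (3,3) capped by W -> flip
Dir E: edge -> no flip
Dir SW: first cell '.' (not opp) -> no flip
Dir S: first cell '.' (not opp) -> no flip
Dir SE: edge -> no flip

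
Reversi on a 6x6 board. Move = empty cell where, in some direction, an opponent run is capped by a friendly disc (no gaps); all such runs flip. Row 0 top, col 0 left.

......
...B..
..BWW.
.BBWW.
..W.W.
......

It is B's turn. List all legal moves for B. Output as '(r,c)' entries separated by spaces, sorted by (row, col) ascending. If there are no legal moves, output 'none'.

(1,2): no bracket -> illegal
(1,4): flips 1 -> legal
(1,5): no bracket -> illegal
(2,5): flips 2 -> legal
(3,5): flips 3 -> legal
(4,1): no bracket -> illegal
(4,3): flips 2 -> legal
(4,5): no bracket -> illegal
(5,1): no bracket -> illegal
(5,2): flips 1 -> legal
(5,3): flips 1 -> legal
(5,4): no bracket -> illegal
(5,5): flips 2 -> legal

Answer: (1,4) (2,5) (3,5) (4,3) (5,2) (5,3) (5,5)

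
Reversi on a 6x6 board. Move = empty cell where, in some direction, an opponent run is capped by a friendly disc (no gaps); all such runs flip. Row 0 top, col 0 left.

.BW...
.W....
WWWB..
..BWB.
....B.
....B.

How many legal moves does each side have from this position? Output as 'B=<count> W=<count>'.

Answer: B=6 W=8

Derivation:
-- B to move --
(0,0): flips 3 -> legal
(0,3): flips 1 -> legal
(1,0): flips 1 -> legal
(1,2): flips 1 -> legal
(1,3): no bracket -> illegal
(2,4): no bracket -> illegal
(3,0): no bracket -> illegal
(3,1): flips 2 -> legal
(4,2): no bracket -> illegal
(4,3): flips 1 -> legal
B mobility = 6
-- W to move --
(0,0): flips 1 -> legal
(1,0): no bracket -> illegal
(1,2): no bracket -> illegal
(1,3): flips 1 -> legal
(1,4): no bracket -> illegal
(2,4): flips 1 -> legal
(2,5): no bracket -> illegal
(3,1): flips 1 -> legal
(3,5): flips 1 -> legal
(4,1): no bracket -> illegal
(4,2): flips 1 -> legal
(4,3): flips 1 -> legal
(4,5): no bracket -> illegal
(5,3): no bracket -> illegal
(5,5): flips 1 -> legal
W mobility = 8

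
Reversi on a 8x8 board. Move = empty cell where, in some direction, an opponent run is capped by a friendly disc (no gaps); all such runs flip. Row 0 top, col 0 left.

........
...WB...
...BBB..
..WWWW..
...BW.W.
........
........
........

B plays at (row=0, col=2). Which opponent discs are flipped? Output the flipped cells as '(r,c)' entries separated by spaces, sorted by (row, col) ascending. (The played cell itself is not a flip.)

Answer: (1,3)

Derivation:
Dir NW: edge -> no flip
Dir N: edge -> no flip
Dir NE: edge -> no flip
Dir W: first cell '.' (not opp) -> no flip
Dir E: first cell '.' (not opp) -> no flip
Dir SW: first cell '.' (not opp) -> no flip
Dir S: first cell '.' (not opp) -> no flip
Dir SE: opp run (1,3) capped by B -> flip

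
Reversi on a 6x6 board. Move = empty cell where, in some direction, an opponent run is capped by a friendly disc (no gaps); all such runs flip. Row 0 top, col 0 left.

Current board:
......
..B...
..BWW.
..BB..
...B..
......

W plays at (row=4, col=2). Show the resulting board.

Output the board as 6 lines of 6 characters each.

Answer: ......
..B...
..BWW.
..BW..
..WB..
......

Derivation:
Place W at (4,2); scan 8 dirs for brackets.
Dir NW: first cell '.' (not opp) -> no flip
Dir N: opp run (3,2) (2,2) (1,2), next='.' -> no flip
Dir NE: opp run (3,3) capped by W -> flip
Dir W: first cell '.' (not opp) -> no flip
Dir E: opp run (4,3), next='.' -> no flip
Dir SW: first cell '.' (not opp) -> no flip
Dir S: first cell '.' (not opp) -> no flip
Dir SE: first cell '.' (not opp) -> no flip
All flips: (3,3)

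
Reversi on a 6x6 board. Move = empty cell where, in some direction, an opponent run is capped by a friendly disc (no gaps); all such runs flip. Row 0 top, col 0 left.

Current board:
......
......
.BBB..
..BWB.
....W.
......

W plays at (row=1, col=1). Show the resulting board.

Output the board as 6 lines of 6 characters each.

Place W at (1,1); scan 8 dirs for brackets.
Dir NW: first cell '.' (not opp) -> no flip
Dir N: first cell '.' (not opp) -> no flip
Dir NE: first cell '.' (not opp) -> no flip
Dir W: first cell '.' (not opp) -> no flip
Dir E: first cell '.' (not opp) -> no flip
Dir SW: first cell '.' (not opp) -> no flip
Dir S: opp run (2,1), next='.' -> no flip
Dir SE: opp run (2,2) capped by W -> flip
All flips: (2,2)

Answer: ......
.W....
.BWB..
..BWB.
....W.
......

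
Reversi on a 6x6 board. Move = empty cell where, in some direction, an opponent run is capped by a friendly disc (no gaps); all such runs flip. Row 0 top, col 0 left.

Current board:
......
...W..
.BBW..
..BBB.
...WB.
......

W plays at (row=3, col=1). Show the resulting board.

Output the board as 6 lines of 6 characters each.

Answer: ......
...W..
.BWW..
.WBBB.
...WB.
......

Derivation:
Place W at (3,1); scan 8 dirs for brackets.
Dir NW: first cell '.' (not opp) -> no flip
Dir N: opp run (2,1), next='.' -> no flip
Dir NE: opp run (2,2) capped by W -> flip
Dir W: first cell '.' (not opp) -> no flip
Dir E: opp run (3,2) (3,3) (3,4), next='.' -> no flip
Dir SW: first cell '.' (not opp) -> no flip
Dir S: first cell '.' (not opp) -> no flip
Dir SE: first cell '.' (not opp) -> no flip
All flips: (2,2)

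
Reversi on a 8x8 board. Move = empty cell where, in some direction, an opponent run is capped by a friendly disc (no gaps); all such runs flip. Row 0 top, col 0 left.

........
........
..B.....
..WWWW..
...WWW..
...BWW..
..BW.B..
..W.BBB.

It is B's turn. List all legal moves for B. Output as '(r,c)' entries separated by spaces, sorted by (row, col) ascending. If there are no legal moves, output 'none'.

(2,1): flips 3 -> legal
(2,3): flips 2 -> legal
(2,4): no bracket -> illegal
(2,5): flips 3 -> legal
(2,6): flips 2 -> legal
(3,1): no bracket -> illegal
(3,6): no bracket -> illegal
(4,1): no bracket -> illegal
(4,2): flips 1 -> legal
(4,6): no bracket -> illegal
(5,2): flips 1 -> legal
(5,6): flips 2 -> legal
(6,1): no bracket -> illegal
(6,4): flips 1 -> legal
(6,6): flips 3 -> legal
(7,1): no bracket -> illegal
(7,3): flips 1 -> legal

Answer: (2,1) (2,3) (2,5) (2,6) (4,2) (5,2) (5,6) (6,4) (6,6) (7,3)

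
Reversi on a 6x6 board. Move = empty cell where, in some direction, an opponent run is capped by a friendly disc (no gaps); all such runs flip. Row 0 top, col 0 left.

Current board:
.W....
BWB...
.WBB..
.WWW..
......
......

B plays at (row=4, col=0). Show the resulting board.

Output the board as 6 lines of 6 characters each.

Place B at (4,0); scan 8 dirs for brackets.
Dir NW: edge -> no flip
Dir N: first cell '.' (not opp) -> no flip
Dir NE: opp run (3,1) capped by B -> flip
Dir W: edge -> no flip
Dir E: first cell '.' (not opp) -> no flip
Dir SW: edge -> no flip
Dir S: first cell '.' (not opp) -> no flip
Dir SE: first cell '.' (not opp) -> no flip
All flips: (3,1)

Answer: .W....
BWB...
.WBB..
.BWW..
B.....
......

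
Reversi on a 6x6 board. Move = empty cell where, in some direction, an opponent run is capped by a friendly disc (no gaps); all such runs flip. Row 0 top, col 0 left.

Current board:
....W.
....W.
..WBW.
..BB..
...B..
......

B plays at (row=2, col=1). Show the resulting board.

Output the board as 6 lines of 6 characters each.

Answer: ....W.
....W.
.BBBW.
..BB..
...B..
......

Derivation:
Place B at (2,1); scan 8 dirs for brackets.
Dir NW: first cell '.' (not opp) -> no flip
Dir N: first cell '.' (not opp) -> no flip
Dir NE: first cell '.' (not opp) -> no flip
Dir W: first cell '.' (not opp) -> no flip
Dir E: opp run (2,2) capped by B -> flip
Dir SW: first cell '.' (not opp) -> no flip
Dir S: first cell '.' (not opp) -> no flip
Dir SE: first cell 'B' (not opp) -> no flip
All flips: (2,2)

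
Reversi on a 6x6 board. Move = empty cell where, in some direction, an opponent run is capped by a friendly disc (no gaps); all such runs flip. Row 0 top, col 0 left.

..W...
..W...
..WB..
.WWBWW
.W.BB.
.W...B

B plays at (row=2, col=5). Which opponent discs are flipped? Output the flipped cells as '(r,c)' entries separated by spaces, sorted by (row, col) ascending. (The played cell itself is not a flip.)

Answer: (3,4)

Derivation:
Dir NW: first cell '.' (not opp) -> no flip
Dir N: first cell '.' (not opp) -> no flip
Dir NE: edge -> no flip
Dir W: first cell '.' (not opp) -> no flip
Dir E: edge -> no flip
Dir SW: opp run (3,4) capped by B -> flip
Dir S: opp run (3,5), next='.' -> no flip
Dir SE: edge -> no flip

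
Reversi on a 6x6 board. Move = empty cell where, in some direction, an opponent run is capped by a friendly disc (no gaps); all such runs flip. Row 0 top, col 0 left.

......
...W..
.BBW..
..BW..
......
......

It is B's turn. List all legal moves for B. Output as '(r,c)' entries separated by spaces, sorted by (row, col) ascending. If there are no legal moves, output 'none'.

Answer: (0,4) (1,4) (2,4) (3,4) (4,4)

Derivation:
(0,2): no bracket -> illegal
(0,3): no bracket -> illegal
(0,4): flips 1 -> legal
(1,2): no bracket -> illegal
(1,4): flips 1 -> legal
(2,4): flips 1 -> legal
(3,4): flips 1 -> legal
(4,2): no bracket -> illegal
(4,3): no bracket -> illegal
(4,4): flips 1 -> legal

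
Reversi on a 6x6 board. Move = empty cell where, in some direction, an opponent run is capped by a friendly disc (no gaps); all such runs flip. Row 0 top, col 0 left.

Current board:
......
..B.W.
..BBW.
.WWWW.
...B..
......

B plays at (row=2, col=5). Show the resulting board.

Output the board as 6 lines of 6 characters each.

Place B at (2,5); scan 8 dirs for brackets.
Dir NW: opp run (1,4), next='.' -> no flip
Dir N: first cell '.' (not opp) -> no flip
Dir NE: edge -> no flip
Dir W: opp run (2,4) capped by B -> flip
Dir E: edge -> no flip
Dir SW: opp run (3,4) capped by B -> flip
Dir S: first cell '.' (not opp) -> no flip
Dir SE: edge -> no flip
All flips: (2,4) (3,4)

Answer: ......
..B.W.
..BBBB
.WWWB.
...B..
......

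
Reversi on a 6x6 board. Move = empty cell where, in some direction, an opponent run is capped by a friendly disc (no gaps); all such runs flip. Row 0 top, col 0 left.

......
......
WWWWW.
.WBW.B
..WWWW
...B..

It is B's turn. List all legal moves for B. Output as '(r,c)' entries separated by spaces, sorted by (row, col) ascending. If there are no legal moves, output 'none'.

Answer: (1,0) (1,2) (1,3) (1,4) (3,0) (3,4) (5,2) (5,4) (5,5)

Derivation:
(1,0): flips 1 -> legal
(1,1): no bracket -> illegal
(1,2): flips 1 -> legal
(1,3): flips 4 -> legal
(1,4): flips 1 -> legal
(1,5): no bracket -> illegal
(2,5): no bracket -> illegal
(3,0): flips 1 -> legal
(3,4): flips 1 -> legal
(4,0): no bracket -> illegal
(4,1): no bracket -> illegal
(5,1): no bracket -> illegal
(5,2): flips 1 -> legal
(5,4): flips 1 -> legal
(5,5): flips 1 -> legal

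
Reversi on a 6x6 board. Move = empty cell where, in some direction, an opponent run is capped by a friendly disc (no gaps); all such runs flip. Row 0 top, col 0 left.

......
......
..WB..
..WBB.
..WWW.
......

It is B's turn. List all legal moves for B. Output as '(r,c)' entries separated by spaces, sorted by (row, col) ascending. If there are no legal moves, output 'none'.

(1,1): flips 1 -> legal
(1,2): no bracket -> illegal
(1,3): no bracket -> illegal
(2,1): flips 1 -> legal
(3,1): flips 1 -> legal
(3,5): no bracket -> illegal
(4,1): flips 1 -> legal
(4,5): no bracket -> illegal
(5,1): flips 1 -> legal
(5,2): flips 1 -> legal
(5,3): flips 1 -> legal
(5,4): flips 1 -> legal
(5,5): flips 1 -> legal

Answer: (1,1) (2,1) (3,1) (4,1) (5,1) (5,2) (5,3) (5,4) (5,5)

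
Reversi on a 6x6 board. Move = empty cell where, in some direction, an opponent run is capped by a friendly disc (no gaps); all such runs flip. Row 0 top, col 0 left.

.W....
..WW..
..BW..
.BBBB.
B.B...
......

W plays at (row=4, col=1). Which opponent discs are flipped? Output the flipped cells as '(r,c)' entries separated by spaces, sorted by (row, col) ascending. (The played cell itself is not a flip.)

Dir NW: first cell '.' (not opp) -> no flip
Dir N: opp run (3,1), next='.' -> no flip
Dir NE: opp run (3,2) capped by W -> flip
Dir W: opp run (4,0), next=edge -> no flip
Dir E: opp run (4,2), next='.' -> no flip
Dir SW: first cell '.' (not opp) -> no flip
Dir S: first cell '.' (not opp) -> no flip
Dir SE: first cell '.' (not opp) -> no flip

Answer: (3,2)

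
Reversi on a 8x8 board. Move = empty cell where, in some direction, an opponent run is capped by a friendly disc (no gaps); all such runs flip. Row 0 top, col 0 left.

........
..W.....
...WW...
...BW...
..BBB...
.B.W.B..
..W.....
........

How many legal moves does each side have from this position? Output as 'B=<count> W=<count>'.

Answer: B=9 W=7

Derivation:
-- B to move --
(0,1): no bracket -> illegal
(0,2): no bracket -> illegal
(0,3): no bracket -> illegal
(1,1): no bracket -> illegal
(1,3): flips 1 -> legal
(1,4): flips 2 -> legal
(1,5): flips 1 -> legal
(2,1): no bracket -> illegal
(2,2): no bracket -> illegal
(2,5): flips 1 -> legal
(3,2): no bracket -> illegal
(3,5): flips 1 -> legal
(4,5): no bracket -> illegal
(5,2): no bracket -> illegal
(5,4): no bracket -> illegal
(6,1): no bracket -> illegal
(6,3): flips 1 -> legal
(6,4): flips 1 -> legal
(7,1): flips 2 -> legal
(7,2): no bracket -> illegal
(7,3): flips 1 -> legal
B mobility = 9
-- W to move --
(2,2): no bracket -> illegal
(3,1): flips 1 -> legal
(3,2): flips 1 -> legal
(3,5): flips 1 -> legal
(4,0): flips 1 -> legal
(4,1): no bracket -> illegal
(4,5): no bracket -> illegal
(4,6): no bracket -> illegal
(5,0): no bracket -> illegal
(5,2): flips 1 -> legal
(5,4): flips 1 -> legal
(5,6): no bracket -> illegal
(6,0): flips 3 -> legal
(6,1): no bracket -> illegal
(6,4): no bracket -> illegal
(6,5): no bracket -> illegal
(6,6): no bracket -> illegal
W mobility = 7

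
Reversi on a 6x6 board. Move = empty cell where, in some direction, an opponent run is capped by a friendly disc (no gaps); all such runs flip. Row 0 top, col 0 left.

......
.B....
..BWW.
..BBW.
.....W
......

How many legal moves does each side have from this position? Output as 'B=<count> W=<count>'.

-- B to move --
(1,2): no bracket -> illegal
(1,3): flips 1 -> legal
(1,4): flips 1 -> legal
(1,5): flips 1 -> legal
(2,5): flips 2 -> legal
(3,5): flips 1 -> legal
(4,3): no bracket -> illegal
(4,4): no bracket -> illegal
(5,4): no bracket -> illegal
(5,5): no bracket -> illegal
B mobility = 5
-- W to move --
(0,0): no bracket -> illegal
(0,1): no bracket -> illegal
(0,2): no bracket -> illegal
(1,0): no bracket -> illegal
(1,2): no bracket -> illegal
(1,3): no bracket -> illegal
(2,0): no bracket -> illegal
(2,1): flips 1 -> legal
(3,1): flips 2 -> legal
(4,1): flips 1 -> legal
(4,2): flips 1 -> legal
(4,3): flips 1 -> legal
(4,4): no bracket -> illegal
W mobility = 5

Answer: B=5 W=5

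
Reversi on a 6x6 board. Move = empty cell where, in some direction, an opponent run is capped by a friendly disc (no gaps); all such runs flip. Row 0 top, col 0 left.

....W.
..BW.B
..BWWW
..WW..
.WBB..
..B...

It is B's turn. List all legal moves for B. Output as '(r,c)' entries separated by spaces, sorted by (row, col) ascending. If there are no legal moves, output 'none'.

(0,2): no bracket -> illegal
(0,3): flips 3 -> legal
(0,5): no bracket -> illegal
(1,4): flips 1 -> legal
(2,1): flips 1 -> legal
(3,0): flips 1 -> legal
(3,1): no bracket -> illegal
(3,4): flips 1 -> legal
(3,5): flips 1 -> legal
(4,0): flips 1 -> legal
(4,4): flips 1 -> legal
(5,0): no bracket -> illegal
(5,1): no bracket -> illegal

Answer: (0,3) (1,4) (2,1) (3,0) (3,4) (3,5) (4,0) (4,4)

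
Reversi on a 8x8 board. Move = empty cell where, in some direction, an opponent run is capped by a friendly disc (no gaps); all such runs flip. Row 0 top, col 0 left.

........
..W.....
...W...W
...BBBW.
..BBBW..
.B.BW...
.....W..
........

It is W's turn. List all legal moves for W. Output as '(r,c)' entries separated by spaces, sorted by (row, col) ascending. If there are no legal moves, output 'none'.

(2,2): no bracket -> illegal
(2,4): flips 2 -> legal
(2,5): flips 1 -> legal
(2,6): no bracket -> illegal
(3,1): no bracket -> illegal
(3,2): flips 4 -> legal
(4,0): no bracket -> illegal
(4,1): flips 3 -> legal
(4,6): no bracket -> illegal
(5,0): no bracket -> illegal
(5,2): flips 1 -> legal
(5,5): no bracket -> illegal
(6,0): no bracket -> illegal
(6,1): no bracket -> illegal
(6,2): no bracket -> illegal
(6,3): flips 3 -> legal
(6,4): no bracket -> illegal

Answer: (2,4) (2,5) (3,2) (4,1) (5,2) (6,3)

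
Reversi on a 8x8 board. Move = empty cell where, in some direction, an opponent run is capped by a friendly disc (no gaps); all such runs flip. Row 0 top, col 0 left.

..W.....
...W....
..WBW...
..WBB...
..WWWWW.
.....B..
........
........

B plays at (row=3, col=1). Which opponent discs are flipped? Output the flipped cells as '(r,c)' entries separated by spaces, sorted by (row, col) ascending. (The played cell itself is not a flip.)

Dir NW: first cell '.' (not opp) -> no flip
Dir N: first cell '.' (not opp) -> no flip
Dir NE: opp run (2,2) (1,3), next='.' -> no flip
Dir W: first cell '.' (not opp) -> no flip
Dir E: opp run (3,2) capped by B -> flip
Dir SW: first cell '.' (not opp) -> no flip
Dir S: first cell '.' (not opp) -> no flip
Dir SE: opp run (4,2), next='.' -> no flip

Answer: (3,2)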